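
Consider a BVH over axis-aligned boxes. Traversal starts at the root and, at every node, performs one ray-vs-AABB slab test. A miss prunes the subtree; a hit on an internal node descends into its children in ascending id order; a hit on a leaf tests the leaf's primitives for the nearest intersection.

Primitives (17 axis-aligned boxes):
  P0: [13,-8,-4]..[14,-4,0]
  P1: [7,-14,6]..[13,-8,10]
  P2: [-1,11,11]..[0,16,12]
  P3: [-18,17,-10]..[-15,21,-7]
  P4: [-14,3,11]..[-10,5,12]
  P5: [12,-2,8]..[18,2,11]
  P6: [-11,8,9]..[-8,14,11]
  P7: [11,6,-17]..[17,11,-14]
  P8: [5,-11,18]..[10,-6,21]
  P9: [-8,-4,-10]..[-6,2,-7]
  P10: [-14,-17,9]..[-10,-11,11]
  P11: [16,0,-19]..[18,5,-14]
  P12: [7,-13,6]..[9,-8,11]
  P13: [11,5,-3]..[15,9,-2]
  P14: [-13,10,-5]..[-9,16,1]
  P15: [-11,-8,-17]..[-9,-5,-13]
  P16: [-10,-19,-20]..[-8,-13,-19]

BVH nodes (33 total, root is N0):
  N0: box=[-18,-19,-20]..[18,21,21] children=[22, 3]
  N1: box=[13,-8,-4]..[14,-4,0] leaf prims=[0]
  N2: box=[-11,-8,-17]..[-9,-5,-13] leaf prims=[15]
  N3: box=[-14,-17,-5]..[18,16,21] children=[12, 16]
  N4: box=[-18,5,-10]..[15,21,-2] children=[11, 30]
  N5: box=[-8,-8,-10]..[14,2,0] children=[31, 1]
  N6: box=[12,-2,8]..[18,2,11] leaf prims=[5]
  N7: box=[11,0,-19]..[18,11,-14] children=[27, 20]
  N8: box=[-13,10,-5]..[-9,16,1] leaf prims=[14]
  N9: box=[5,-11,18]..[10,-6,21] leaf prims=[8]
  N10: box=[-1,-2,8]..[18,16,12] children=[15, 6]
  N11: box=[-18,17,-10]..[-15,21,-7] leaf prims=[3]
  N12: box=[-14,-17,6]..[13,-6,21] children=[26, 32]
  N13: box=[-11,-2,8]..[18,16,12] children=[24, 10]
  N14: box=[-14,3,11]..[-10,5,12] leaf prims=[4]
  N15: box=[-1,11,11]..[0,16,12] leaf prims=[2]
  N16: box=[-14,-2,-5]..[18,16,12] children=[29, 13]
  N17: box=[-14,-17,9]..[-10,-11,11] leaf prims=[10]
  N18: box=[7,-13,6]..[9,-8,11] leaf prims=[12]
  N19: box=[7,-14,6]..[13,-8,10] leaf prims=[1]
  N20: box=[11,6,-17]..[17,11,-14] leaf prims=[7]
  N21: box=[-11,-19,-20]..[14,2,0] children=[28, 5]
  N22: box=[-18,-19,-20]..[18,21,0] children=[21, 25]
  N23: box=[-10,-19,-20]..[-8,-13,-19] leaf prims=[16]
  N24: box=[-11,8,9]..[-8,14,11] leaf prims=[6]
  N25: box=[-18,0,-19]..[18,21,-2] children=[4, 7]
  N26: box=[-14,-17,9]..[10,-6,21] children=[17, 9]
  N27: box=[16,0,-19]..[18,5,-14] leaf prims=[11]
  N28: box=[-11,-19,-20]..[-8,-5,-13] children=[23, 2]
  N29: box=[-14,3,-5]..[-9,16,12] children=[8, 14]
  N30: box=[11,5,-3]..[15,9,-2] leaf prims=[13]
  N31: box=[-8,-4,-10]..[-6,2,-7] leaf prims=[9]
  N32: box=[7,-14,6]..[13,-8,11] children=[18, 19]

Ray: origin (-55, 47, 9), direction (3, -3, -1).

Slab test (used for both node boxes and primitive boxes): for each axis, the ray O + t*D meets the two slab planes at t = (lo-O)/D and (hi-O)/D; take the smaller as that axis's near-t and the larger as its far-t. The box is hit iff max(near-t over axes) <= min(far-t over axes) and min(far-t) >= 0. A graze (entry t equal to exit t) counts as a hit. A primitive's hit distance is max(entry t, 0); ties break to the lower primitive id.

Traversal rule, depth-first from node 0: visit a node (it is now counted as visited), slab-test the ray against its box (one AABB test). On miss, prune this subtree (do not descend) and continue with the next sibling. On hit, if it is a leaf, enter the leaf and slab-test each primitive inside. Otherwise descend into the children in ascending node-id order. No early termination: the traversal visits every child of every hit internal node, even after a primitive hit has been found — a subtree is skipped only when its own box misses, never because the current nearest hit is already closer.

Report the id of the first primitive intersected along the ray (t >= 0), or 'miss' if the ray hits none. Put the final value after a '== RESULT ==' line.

Traverse from the root:
N0 x:[37/3,73/3] y:[26/3,22] z:[-12,29] -> hit [37/3,22], descend [3, 22]
  N3 x:[41/3,73/3] y:[31/3,64/3] z:[-12,14] -> hit [41/3,14], descend [12, 16]
    N12 x:[41/3,68/3] y:[53/3,64/3] z:[-12,3] -> miss, prune
    N16 x:[41/3,73/3] y:[31/3,49/3] z:[-3,14] -> hit [41/3,14], descend [13, 29]
      N13 x:[44/3,73/3] y:[31/3,49/3] z:[-3,1] -> miss, prune
      N29 x:[41/3,46/3] y:[31/3,44/3] z:[-3,14] -> hit [41/3,14], descend [8, 14]
        N8 x:[14,46/3] y:[31/3,37/3] z:[8,14] -> miss, prune
        N14 x:[41/3,15] y:[14,44/3] z:[-3,-2] -> miss, prune
  N22 x:[37/3,73/3] y:[26/3,22] z:[9,29] -> hit [37/3,22], descend [21, 25]
    N21 x:[44/3,23] y:[15,22] z:[9,29] -> hit [15,22], descend [5, 28]
      N5 x:[47/3,23] y:[15,55/3] z:[9,19] -> hit [47/3,55/3], descend [1, 31]
        N1 x:[68/3,23] y:[17,55/3] z:[9,13] -> miss, prune
        N31 x:[47/3,49/3] y:[15,17] z:[16,19] -> hit [16,49/3] leaf, test {P9@t=16}
      N28 x:[44/3,47/3] y:[52/3,22] z:[22,29] -> miss, prune
    N25 x:[37/3,73/3] y:[26/3,47/3] z:[11,28] -> hit [37/3,47/3], descend [4, 7]
      N4 x:[37/3,70/3] y:[26/3,14] z:[11,19] -> hit [37/3,14], descend [11, 30]
        N11 x:[37/3,40/3] y:[26/3,10] z:[16,19] -> miss, prune
        N30 x:[22,70/3] y:[38/3,14] z:[11,12] -> miss, prune
      N7 x:[22,73/3] y:[12,47/3] z:[23,28] -> miss, prune

order=[0, 3, 12, 16, 13, 29, 8, 14, 22, 21, 5, 1, 31, 28, 25, 4, 11, 30, 7]  |boxes|=19  |leaves|=1  hit=P9

== RESULT ==
9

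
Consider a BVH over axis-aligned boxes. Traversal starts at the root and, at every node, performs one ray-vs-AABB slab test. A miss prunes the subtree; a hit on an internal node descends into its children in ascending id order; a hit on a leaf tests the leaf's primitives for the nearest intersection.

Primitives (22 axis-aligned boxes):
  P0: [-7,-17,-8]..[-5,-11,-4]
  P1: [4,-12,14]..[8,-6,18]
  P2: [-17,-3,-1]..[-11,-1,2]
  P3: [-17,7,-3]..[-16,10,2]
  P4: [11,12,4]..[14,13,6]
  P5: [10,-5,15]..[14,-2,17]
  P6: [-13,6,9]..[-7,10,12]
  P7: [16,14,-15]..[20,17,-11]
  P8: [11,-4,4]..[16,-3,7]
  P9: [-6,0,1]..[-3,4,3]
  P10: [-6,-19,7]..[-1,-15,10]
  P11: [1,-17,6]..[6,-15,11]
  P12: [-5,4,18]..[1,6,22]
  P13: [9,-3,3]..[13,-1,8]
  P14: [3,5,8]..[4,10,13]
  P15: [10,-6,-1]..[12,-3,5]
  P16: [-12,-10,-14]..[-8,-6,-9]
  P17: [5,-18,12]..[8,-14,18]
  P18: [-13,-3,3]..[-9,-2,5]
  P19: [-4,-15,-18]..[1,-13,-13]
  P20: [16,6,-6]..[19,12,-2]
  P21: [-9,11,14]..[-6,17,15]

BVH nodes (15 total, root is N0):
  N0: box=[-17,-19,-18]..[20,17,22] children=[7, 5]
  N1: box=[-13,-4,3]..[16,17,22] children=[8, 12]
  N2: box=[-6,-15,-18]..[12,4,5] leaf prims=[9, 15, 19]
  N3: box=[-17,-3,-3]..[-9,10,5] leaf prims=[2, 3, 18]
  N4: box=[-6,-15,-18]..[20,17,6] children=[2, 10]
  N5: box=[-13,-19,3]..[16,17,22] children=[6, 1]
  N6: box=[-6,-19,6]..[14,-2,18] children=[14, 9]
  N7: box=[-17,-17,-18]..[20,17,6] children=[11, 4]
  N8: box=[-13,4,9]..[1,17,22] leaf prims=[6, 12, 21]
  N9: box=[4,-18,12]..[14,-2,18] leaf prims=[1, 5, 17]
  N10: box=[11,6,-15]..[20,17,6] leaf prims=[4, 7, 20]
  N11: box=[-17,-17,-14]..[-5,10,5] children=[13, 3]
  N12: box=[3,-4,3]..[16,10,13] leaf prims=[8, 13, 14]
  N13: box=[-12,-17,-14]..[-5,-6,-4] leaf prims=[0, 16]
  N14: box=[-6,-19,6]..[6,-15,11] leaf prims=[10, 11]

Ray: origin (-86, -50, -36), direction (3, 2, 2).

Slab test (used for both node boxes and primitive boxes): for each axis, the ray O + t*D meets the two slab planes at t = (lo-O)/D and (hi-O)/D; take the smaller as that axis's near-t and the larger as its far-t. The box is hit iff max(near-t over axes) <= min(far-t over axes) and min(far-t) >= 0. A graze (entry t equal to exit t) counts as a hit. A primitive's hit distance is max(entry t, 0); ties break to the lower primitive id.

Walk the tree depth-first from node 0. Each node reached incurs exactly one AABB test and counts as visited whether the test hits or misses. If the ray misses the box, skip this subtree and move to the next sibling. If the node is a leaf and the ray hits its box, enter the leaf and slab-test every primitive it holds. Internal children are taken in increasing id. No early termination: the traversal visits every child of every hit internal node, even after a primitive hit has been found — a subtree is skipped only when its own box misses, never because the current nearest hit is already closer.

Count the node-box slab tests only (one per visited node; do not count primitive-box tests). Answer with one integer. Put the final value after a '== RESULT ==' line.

Trace the traversal:
N0 x:[23,106/3] y:[31/2,67/2] z:[9,29] -> hit [23,29], descend [5, 7]
  N5 x:[73/3,34] y:[31/2,67/2] z:[39/2,29] -> hit [73/3,29], descend [1, 6]
    N1 x:[73/3,34] y:[23,67/2] z:[39/2,29] -> hit [73/3,29], descend [8, 12]
      N8 x:[73/3,29] y:[27,67/2] z:[45/2,29] -> hit [27,29] leaf, test {P6(miss), P12@t=27, P21(miss)}
      N12 x:[89/3,34] y:[23,30] z:[39/2,49/2] -> miss, prune
    N6 x:[80/3,100/3] y:[31/2,24] z:[21,27] -> miss, prune
  N7 x:[23,106/3] y:[33/2,67/2] z:[9,21] -> miss, prune

Summary -> nodes [0, 5, 1, 8, 12, 6, 7]; box-tests=7; leaf-entries=1; first=P12

== RESULT ==
7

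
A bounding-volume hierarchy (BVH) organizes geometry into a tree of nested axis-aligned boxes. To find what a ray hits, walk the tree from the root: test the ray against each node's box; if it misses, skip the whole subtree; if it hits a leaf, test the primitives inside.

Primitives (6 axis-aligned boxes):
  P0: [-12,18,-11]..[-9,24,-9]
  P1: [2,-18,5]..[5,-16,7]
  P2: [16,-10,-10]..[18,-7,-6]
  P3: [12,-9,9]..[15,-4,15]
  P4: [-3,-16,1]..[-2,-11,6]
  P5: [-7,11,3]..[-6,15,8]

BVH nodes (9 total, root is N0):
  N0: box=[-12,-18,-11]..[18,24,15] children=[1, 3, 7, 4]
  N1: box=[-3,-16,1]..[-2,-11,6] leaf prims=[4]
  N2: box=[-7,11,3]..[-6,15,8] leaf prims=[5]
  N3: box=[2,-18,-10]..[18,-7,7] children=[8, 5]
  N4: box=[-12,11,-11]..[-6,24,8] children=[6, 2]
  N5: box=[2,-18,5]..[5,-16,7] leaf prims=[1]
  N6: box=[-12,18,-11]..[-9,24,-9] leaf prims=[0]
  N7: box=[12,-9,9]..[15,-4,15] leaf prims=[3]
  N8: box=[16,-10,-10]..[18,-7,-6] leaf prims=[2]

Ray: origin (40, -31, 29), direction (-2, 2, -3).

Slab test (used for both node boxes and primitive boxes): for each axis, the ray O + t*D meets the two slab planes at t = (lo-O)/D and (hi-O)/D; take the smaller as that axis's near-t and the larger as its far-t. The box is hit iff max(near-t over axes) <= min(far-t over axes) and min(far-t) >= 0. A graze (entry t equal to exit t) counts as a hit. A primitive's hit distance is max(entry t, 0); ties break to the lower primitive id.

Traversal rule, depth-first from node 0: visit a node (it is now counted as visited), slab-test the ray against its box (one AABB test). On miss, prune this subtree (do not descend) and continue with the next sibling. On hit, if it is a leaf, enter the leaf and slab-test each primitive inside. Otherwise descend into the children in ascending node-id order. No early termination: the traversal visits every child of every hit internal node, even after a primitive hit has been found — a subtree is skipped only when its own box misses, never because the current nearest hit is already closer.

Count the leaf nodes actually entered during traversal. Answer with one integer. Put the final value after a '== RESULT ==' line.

Trace the traversal:
N0 x:[11,26] y:[13/2,55/2] z:[14/3,40/3] -> hit [11,40/3], descend [1, 3, 4, 7]
  N1 x:[21,43/2] y:[15/2,10] z:[23/3,28/3] -> miss, prune
  N3 x:[11,19] y:[13/2,12] z:[22/3,13] -> hit [11,12], descend [5, 8]
    N5 x:[35/2,19] y:[13/2,15/2] z:[22/3,8] -> miss, prune
    N8 x:[11,12] y:[21/2,12] z:[35/3,13] -> hit [35/3,12] leaf, test {P2@t=35/3}
  N4 x:[23,26] y:[21,55/2] z:[7,40/3] -> miss, prune
  N7 x:[25/2,14] y:[11,27/2] z:[14/3,20/3] -> miss, prune

order=[0, 1, 3, 5, 8, 4, 7]  |boxes|=7  |leaves|=1  hit=P2

== RESULT ==
1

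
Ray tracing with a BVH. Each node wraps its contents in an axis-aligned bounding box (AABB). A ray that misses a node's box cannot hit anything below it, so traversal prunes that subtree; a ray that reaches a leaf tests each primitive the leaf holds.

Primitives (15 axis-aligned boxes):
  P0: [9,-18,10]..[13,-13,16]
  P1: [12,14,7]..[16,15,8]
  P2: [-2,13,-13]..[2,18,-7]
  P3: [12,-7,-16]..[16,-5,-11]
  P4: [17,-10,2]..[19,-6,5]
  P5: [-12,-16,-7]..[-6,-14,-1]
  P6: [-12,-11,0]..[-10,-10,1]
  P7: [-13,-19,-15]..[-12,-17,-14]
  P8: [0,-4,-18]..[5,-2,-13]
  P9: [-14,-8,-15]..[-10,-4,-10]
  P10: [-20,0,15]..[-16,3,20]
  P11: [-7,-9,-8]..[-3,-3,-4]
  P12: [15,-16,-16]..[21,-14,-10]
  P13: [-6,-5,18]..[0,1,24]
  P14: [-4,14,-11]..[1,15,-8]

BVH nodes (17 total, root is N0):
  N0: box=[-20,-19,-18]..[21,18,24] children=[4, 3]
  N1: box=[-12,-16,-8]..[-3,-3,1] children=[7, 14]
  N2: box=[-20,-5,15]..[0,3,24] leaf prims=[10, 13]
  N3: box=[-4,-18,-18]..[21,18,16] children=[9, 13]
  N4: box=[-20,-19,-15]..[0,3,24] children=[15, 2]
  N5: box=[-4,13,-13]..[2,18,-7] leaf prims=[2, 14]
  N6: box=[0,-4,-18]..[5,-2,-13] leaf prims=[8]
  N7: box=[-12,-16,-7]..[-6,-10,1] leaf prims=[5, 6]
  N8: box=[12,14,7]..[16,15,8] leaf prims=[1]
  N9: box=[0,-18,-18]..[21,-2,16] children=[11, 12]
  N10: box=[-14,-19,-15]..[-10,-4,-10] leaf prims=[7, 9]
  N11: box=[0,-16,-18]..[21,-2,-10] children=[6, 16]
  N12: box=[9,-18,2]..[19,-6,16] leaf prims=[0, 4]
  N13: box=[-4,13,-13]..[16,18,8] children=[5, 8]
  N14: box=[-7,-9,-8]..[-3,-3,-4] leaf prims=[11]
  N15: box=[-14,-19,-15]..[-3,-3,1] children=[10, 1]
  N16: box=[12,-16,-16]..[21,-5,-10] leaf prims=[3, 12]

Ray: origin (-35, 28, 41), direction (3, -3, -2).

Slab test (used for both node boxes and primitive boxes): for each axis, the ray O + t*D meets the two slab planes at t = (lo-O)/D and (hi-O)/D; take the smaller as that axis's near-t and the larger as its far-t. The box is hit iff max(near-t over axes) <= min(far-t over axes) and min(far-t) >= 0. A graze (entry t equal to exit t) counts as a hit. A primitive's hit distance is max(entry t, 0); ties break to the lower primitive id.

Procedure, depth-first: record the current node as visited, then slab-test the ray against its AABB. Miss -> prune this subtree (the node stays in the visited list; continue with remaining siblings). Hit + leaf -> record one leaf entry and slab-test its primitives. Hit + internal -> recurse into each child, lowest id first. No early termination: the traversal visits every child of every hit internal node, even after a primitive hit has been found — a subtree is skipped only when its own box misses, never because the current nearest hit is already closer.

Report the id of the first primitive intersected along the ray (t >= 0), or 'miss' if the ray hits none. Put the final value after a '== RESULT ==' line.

Walk:
N0 x:[5,56/3] y:[10/3,47/3] z:[17/2,59/2] -> hit [17/2,47/3], descend [3, 4]
  N3 x:[31/3,56/3] y:[10/3,46/3] z:[25/2,59/2] -> hit [25/2,46/3], descend [9, 13]
    N9 x:[35/3,56/3] y:[10,46/3] z:[25/2,59/2] -> hit [25/2,46/3], descend [11, 12]
      N11 x:[35/3,56/3] y:[10,44/3] z:[51/2,59/2] -> miss, prune
      N12 x:[44/3,18] y:[34/3,46/3] z:[25/2,39/2] -> hit [44/3,46/3] leaf, test {P0@t=44/3, P4(miss)}
    N13 x:[31/3,17] y:[10/3,5] z:[33/2,27] -> miss, prune
  N4 x:[5,35/3] y:[25/3,47/3] z:[17/2,28] -> hit [17/2,35/3], descend [2, 15]
    N2 x:[5,35/3] y:[25/3,11] z:[17/2,13] -> hit [17/2,11] leaf, test {P10(miss), P13@t=29/3}
    N15 x:[7,32/3] y:[31/3,47/3] z:[20,28] -> miss, prune

9 AABB tests over nodes [0, 3, 9, 11, 12, 13, 4, 2, 15]; 2 leaves entered; closest P13.

== RESULT ==
13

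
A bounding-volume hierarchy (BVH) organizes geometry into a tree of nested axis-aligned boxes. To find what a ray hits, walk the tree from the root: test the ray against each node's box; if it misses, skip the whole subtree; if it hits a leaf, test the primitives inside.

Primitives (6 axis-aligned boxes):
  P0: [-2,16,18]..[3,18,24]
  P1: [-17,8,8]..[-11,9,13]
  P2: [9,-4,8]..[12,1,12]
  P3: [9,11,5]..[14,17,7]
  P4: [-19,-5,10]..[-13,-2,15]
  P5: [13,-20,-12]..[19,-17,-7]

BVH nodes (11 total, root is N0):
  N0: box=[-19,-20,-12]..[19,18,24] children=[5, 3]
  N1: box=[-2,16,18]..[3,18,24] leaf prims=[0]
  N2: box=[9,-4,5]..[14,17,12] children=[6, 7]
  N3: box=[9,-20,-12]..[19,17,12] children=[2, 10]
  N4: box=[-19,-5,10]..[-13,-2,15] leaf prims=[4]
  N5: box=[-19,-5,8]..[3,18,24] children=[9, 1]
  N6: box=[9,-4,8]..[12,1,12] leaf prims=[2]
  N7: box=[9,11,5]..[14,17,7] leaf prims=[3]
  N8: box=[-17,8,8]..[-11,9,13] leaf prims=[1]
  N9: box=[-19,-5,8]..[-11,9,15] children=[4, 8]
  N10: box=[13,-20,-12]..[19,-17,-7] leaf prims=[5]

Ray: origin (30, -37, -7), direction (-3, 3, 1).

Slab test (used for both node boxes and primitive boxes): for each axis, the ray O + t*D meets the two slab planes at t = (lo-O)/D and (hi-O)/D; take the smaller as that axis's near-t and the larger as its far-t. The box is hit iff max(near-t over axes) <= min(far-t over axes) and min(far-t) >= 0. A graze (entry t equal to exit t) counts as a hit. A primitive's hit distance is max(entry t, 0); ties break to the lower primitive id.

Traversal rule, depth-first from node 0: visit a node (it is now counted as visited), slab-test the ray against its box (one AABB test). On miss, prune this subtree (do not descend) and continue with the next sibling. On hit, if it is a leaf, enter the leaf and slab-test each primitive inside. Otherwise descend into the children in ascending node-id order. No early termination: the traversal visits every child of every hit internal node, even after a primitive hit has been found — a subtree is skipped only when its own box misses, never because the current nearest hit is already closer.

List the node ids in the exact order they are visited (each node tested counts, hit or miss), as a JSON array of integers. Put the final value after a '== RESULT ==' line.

Trace the traversal:
N0 x:[11/3,49/3] y:[17/3,55/3] z:[-5,31] -> hit [17/3,49/3], descend [3, 5]
  N3 x:[11/3,7] y:[17/3,18] z:[-5,19] -> hit [17/3,7], descend [2, 10]
    N2 x:[16/3,7] y:[11,18] z:[12,19] -> miss, prune
    N10 x:[11/3,17/3] y:[17/3,20/3] z:[-5,0] -> miss, prune
  N5 x:[9,49/3] y:[32/3,55/3] z:[15,31] -> hit [15,49/3], descend [1, 9]
    N1 x:[9,32/3] y:[53/3,55/3] z:[25,31] -> miss, prune
    N9 x:[41/3,49/3] y:[32/3,46/3] z:[15,22] -> hit [15,46/3], descend [4, 8]
      N4 x:[43/3,49/3] y:[32/3,35/3] z:[17,22] -> miss, prune
      N8 x:[41/3,47/3] y:[15,46/3] z:[15,20] -> hit [15,46/3] leaf, test {P1@t=15}

Summary -> nodes [0, 3, 2, 10, 5, 1, 9, 4, 8]; box-tests=9; leaf-entries=1; first=P1

== RESULT ==
[0, 3, 2, 10, 5, 1, 9, 4, 8]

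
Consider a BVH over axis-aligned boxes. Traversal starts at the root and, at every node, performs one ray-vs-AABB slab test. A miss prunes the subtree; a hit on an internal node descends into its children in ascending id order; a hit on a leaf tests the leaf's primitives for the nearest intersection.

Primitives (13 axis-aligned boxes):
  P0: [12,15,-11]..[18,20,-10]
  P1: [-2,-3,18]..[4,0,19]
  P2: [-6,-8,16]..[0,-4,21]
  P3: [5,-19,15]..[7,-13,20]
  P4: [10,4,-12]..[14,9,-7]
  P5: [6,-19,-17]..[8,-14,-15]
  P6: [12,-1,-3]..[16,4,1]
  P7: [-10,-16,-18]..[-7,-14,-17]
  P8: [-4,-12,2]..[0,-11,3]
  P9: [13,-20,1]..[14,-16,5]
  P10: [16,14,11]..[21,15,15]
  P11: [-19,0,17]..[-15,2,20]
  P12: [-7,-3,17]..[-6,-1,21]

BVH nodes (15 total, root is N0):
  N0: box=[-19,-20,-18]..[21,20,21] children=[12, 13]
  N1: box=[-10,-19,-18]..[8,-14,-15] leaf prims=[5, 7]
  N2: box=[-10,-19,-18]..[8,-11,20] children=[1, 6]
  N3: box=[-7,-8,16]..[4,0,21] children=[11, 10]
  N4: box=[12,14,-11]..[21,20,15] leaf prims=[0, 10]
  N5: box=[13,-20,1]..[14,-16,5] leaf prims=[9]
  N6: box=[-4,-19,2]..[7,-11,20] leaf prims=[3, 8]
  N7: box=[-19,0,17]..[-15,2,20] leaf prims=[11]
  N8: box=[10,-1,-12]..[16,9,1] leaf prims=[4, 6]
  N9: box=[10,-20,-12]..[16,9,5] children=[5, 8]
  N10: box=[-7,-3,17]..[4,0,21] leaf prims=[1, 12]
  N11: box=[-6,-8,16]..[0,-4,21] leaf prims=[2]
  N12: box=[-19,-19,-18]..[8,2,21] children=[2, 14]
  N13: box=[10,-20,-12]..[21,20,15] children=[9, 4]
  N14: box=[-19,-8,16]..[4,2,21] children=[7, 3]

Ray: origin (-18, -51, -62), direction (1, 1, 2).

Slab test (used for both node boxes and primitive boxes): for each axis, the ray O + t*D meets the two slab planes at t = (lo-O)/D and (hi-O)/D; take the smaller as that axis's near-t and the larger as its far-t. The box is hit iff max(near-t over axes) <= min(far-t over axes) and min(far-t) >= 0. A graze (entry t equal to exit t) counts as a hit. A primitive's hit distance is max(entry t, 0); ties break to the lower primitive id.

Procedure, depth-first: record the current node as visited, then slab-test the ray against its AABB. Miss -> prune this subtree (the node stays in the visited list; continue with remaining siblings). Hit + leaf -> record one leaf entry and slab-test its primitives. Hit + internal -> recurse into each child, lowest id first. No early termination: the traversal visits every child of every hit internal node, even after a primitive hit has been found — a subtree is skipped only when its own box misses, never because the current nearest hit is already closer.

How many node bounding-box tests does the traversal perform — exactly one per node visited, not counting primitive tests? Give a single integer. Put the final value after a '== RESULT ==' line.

Traverse from the root:
N0 x:[-1,39] y:[31,71] z:[22,83/2] -> hit [31,39], descend [12, 13]
  N12 x:[-1,26] y:[32,53] z:[22,83/2] -> miss, prune
  N13 x:[28,39] y:[31,71] z:[25,77/2] -> hit [31,77/2], descend [4, 9]
    N4 x:[30,39] y:[65,71] z:[51/2,77/2] -> miss, prune
    N9 x:[28,34] y:[31,60] z:[25,67/2] -> hit [31,67/2], descend [5, 8]
      N5 x:[31,32] y:[31,35] z:[63/2,67/2] -> hit [63/2,32] leaf, test {P9@t=63/2}
      N8 x:[28,34] y:[50,60] z:[25,63/2] -> miss, prune

order=[0, 12, 13, 4, 9, 5, 8]  |boxes|=7  |leaves|=1  hit=P9

== RESULT ==
7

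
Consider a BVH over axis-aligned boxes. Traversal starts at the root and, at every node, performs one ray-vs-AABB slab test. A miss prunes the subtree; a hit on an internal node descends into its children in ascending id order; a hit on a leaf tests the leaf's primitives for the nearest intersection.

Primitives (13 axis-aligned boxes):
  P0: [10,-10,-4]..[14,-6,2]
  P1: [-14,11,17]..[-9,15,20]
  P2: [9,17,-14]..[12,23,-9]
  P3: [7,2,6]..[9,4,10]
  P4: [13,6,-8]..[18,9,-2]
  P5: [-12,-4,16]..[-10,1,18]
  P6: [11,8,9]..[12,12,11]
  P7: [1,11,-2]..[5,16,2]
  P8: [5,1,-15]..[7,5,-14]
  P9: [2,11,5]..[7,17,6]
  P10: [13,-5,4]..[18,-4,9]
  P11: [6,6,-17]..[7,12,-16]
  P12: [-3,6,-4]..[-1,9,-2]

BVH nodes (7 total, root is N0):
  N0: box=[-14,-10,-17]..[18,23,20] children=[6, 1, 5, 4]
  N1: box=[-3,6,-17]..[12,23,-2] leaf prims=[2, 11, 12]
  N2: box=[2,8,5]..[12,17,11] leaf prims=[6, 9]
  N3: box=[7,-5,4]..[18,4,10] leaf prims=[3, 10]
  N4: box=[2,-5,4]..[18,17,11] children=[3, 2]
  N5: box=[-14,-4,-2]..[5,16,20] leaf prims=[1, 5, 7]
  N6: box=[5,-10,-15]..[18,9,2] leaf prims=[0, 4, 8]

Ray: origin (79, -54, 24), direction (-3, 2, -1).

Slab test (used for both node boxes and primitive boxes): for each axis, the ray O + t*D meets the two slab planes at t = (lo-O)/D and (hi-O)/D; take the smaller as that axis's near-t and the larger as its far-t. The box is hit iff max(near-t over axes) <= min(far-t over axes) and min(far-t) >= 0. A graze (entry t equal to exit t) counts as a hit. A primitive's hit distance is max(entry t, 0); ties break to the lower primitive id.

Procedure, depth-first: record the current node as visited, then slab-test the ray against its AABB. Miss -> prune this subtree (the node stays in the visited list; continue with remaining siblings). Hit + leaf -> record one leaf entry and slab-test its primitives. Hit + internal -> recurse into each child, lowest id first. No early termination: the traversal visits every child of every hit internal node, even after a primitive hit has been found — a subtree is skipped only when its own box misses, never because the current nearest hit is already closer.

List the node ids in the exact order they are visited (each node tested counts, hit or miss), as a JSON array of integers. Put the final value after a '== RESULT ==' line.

Trace the traversal:
N0 x:[61/3,31] y:[22,77/2] z:[4,41] -> hit [22,31], descend [1, 4, 5, 6]
  N1 x:[67/3,82/3] y:[30,77/2] z:[26,41] -> miss, prune
  N4 x:[61/3,77/3] y:[49/2,71/2] z:[13,20] -> miss, prune
  N5 x:[74/3,31] y:[25,35] z:[4,26] -> hit [25,26] leaf, test {P1(miss), P5(miss), P7(miss)}
  N6 x:[61/3,74/3] y:[22,63/2] z:[22,39] -> hit [22,74/3] leaf, test {P0@t=22, P4(miss), P8(miss)}

order=[0, 1, 4, 5, 6]  |boxes|=5  |leaves|=2  hit=P0

== RESULT ==
[0, 1, 4, 5, 6]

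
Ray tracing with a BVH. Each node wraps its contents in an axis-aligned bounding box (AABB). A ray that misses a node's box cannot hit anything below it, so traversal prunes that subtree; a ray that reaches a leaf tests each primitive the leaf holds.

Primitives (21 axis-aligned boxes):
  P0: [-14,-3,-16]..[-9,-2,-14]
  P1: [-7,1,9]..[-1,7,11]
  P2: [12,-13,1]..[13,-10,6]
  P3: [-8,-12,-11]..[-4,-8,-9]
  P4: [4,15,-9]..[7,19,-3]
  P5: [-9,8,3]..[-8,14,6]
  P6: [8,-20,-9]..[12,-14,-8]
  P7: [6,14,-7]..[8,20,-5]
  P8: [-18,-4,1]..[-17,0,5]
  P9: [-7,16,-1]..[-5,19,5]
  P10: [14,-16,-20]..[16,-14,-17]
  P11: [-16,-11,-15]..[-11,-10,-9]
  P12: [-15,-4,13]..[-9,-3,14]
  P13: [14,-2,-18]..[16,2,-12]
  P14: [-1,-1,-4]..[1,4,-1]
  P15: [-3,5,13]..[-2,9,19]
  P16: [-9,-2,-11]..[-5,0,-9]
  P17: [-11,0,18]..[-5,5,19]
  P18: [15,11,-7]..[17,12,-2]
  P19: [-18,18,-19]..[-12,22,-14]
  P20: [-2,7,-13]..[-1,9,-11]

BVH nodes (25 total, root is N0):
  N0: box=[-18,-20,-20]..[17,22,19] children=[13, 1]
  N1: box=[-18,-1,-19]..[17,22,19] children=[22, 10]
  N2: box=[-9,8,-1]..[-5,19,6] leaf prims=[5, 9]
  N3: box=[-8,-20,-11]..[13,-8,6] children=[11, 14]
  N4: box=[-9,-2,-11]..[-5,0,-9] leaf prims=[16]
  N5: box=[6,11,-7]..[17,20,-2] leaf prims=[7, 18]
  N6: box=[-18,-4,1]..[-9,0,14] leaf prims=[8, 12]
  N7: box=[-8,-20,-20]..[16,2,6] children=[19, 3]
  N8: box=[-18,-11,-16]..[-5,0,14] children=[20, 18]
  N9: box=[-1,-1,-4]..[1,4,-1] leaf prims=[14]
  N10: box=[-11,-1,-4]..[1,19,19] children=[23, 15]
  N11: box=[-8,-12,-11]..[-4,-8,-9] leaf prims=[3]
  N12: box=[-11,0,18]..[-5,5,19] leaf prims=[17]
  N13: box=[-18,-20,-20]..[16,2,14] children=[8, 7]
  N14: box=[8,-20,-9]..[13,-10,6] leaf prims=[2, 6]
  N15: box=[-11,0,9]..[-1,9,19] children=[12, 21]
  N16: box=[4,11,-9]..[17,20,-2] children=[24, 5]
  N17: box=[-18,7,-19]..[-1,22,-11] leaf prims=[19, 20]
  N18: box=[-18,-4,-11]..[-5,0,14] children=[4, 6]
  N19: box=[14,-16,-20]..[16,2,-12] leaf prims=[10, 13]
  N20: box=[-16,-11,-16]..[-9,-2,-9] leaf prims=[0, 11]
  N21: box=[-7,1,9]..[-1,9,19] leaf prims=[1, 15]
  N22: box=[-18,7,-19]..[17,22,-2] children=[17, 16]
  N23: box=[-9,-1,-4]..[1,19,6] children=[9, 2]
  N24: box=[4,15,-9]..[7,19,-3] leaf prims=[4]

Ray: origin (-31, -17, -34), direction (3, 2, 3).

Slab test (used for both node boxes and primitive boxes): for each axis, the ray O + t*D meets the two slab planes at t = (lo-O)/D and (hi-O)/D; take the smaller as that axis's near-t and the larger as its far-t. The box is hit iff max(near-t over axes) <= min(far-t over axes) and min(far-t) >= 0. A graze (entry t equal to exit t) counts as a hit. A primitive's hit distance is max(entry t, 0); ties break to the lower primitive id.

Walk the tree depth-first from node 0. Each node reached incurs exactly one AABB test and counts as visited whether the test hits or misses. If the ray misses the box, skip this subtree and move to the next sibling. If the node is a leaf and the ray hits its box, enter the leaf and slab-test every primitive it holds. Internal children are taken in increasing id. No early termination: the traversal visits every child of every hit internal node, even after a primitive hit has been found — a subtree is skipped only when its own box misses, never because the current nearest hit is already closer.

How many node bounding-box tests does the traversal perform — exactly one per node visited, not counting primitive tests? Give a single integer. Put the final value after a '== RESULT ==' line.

Walk:
N0 x:[13/3,16] y:[-3/2,39/2] z:[14/3,53/3] -> hit [14/3,16], descend [1, 13]
  N1 x:[13/3,16] y:[8,39/2] z:[5,53/3] -> hit [8,16], descend [10, 22]
    N10 x:[20/3,32/3] y:[8,18] z:[10,53/3] -> hit [10,32/3], descend [15, 23]
      N15 x:[20/3,10] y:[17/2,13] z:[43/3,53/3] -> miss, prune
      N23 x:[22/3,32/3] y:[8,18] z:[10,40/3] -> hit [10,32/3], descend [2, 9]
        N2 x:[22/3,26/3] y:[25/2,18] z:[11,40/3] -> miss, prune
        N9 x:[10,32/3] y:[8,21/2] z:[10,11] -> hit [10,21/2] leaf, test {P14@t=10}
    N22 x:[13/3,16] y:[12,39/2] z:[5,32/3] -> miss, prune
  N13 x:[13/3,47/3] y:[-3/2,19/2] z:[14/3,16] -> hit [14/3,19/2], descend [7, 8]
    N7 x:[23/3,47/3] y:[-3/2,19/2] z:[14/3,40/3] -> hit [23/3,19/2], descend [3, 19]
      N3 x:[23/3,44/3] y:[-3/2,9/2] z:[23/3,40/3] -> miss, prune
      N19 x:[15,47/3] y:[1/2,19/2] z:[14/3,22/3] -> miss, prune
    N8 x:[13/3,26/3] y:[3,17/2] z:[6,16] -> hit [6,17/2], descend [18, 20]
      N18 x:[13/3,26/3] y:[13/2,17/2] z:[23/3,16] -> hit [23/3,17/2], descend [4, 6]
        N4 x:[22/3,26/3] y:[15/2,17/2] z:[23/3,25/3] -> hit [23/3,25/3] leaf, test {P16@t=23/3}
        N6 x:[13/3,22/3] y:[13/2,17/2] z:[35/3,16] -> miss, prune
      N20 x:[5,22/3] y:[3,15/2] z:[6,25/3] -> hit [6,22/3] leaf, test {P0(miss), P11(miss)}

Summary -> nodes [0, 1, 10, 15, 23, 2, 9, 22, 13, 7, 3, 19, 8, 18, 4, 6, 20]; box-tests=17; leaf-entries=3; first=P16

== RESULT ==
17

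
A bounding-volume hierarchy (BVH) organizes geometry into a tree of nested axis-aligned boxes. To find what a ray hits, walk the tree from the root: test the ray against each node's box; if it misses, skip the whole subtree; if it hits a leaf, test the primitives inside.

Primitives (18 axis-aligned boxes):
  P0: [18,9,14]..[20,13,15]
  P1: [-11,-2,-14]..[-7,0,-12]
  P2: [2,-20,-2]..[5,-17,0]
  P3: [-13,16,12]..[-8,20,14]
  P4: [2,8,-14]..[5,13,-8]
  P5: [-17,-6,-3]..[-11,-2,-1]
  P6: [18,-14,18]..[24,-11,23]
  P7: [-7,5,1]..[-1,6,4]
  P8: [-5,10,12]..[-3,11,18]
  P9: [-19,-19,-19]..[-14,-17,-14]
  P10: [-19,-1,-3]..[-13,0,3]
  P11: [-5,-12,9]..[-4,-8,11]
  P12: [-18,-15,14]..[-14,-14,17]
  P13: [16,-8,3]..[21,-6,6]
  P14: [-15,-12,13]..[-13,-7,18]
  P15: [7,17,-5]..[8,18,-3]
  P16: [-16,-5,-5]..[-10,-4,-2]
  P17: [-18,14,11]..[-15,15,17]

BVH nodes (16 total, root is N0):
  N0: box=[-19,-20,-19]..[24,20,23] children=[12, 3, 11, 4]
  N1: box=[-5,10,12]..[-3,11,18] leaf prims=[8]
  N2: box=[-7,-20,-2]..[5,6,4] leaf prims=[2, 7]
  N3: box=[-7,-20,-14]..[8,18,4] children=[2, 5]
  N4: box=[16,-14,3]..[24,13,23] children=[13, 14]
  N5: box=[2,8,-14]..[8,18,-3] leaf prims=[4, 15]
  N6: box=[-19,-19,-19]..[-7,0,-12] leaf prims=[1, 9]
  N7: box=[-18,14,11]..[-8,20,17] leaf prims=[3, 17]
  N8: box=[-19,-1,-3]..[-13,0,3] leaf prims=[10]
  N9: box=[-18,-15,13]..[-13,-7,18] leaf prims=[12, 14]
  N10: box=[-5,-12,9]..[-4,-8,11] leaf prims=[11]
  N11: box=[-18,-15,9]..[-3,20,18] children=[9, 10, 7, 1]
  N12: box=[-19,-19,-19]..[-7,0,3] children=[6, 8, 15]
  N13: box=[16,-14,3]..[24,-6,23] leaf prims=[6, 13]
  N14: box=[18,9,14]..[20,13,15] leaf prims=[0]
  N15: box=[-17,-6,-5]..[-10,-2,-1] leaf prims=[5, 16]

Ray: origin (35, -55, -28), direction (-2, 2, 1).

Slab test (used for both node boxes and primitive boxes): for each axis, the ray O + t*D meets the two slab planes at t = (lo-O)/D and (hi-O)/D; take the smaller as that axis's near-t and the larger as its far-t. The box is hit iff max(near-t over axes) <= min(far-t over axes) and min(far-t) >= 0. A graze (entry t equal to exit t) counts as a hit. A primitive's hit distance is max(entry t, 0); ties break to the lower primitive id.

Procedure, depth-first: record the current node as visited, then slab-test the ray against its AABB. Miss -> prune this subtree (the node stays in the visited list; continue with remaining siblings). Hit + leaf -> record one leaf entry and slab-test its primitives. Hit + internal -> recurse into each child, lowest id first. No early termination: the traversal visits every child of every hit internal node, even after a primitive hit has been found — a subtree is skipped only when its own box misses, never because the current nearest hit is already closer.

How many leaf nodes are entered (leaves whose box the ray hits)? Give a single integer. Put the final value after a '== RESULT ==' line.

Traverse from the root:
N0 x:[11/2,27] y:[35/2,75/2] z:[9,51] -> hit [35/2,27], descend [3, 4, 11, 12]
  N3 x:[27/2,21] y:[35/2,73/2] z:[14,32] -> hit [35/2,21], descend [2, 5]
    N2 x:[15,21] y:[35/2,61/2] z:[26,32] -> miss, prune
    N5 x:[27/2,33/2] y:[63/2,73/2] z:[14,25] -> miss, prune
  N4 x:[11/2,19/2] y:[41/2,34] z:[31,51] -> miss, prune
  N11 x:[19,53/2] y:[20,75/2] z:[37,46] -> miss, prune
  N12 x:[21,27] y:[18,55/2] z:[9,31] -> hit [21,27], descend [6, 8, 15]
    N6 x:[21,27] y:[18,55/2] z:[9,16] -> miss, prune
    N8 x:[24,27] y:[27,55/2] z:[25,31] -> hit [27,27] leaf, test {P10@t=27}
    N15 x:[45/2,26] y:[49/2,53/2] z:[23,27] -> hit [49/2,26] leaf, test {P5@t=25, P16@t=25}

10 AABB tests over nodes [0, 3, 2, 5, 4, 11, 12, 6, 8, 15]; 2 leaves entered; closest P5.

== RESULT ==
2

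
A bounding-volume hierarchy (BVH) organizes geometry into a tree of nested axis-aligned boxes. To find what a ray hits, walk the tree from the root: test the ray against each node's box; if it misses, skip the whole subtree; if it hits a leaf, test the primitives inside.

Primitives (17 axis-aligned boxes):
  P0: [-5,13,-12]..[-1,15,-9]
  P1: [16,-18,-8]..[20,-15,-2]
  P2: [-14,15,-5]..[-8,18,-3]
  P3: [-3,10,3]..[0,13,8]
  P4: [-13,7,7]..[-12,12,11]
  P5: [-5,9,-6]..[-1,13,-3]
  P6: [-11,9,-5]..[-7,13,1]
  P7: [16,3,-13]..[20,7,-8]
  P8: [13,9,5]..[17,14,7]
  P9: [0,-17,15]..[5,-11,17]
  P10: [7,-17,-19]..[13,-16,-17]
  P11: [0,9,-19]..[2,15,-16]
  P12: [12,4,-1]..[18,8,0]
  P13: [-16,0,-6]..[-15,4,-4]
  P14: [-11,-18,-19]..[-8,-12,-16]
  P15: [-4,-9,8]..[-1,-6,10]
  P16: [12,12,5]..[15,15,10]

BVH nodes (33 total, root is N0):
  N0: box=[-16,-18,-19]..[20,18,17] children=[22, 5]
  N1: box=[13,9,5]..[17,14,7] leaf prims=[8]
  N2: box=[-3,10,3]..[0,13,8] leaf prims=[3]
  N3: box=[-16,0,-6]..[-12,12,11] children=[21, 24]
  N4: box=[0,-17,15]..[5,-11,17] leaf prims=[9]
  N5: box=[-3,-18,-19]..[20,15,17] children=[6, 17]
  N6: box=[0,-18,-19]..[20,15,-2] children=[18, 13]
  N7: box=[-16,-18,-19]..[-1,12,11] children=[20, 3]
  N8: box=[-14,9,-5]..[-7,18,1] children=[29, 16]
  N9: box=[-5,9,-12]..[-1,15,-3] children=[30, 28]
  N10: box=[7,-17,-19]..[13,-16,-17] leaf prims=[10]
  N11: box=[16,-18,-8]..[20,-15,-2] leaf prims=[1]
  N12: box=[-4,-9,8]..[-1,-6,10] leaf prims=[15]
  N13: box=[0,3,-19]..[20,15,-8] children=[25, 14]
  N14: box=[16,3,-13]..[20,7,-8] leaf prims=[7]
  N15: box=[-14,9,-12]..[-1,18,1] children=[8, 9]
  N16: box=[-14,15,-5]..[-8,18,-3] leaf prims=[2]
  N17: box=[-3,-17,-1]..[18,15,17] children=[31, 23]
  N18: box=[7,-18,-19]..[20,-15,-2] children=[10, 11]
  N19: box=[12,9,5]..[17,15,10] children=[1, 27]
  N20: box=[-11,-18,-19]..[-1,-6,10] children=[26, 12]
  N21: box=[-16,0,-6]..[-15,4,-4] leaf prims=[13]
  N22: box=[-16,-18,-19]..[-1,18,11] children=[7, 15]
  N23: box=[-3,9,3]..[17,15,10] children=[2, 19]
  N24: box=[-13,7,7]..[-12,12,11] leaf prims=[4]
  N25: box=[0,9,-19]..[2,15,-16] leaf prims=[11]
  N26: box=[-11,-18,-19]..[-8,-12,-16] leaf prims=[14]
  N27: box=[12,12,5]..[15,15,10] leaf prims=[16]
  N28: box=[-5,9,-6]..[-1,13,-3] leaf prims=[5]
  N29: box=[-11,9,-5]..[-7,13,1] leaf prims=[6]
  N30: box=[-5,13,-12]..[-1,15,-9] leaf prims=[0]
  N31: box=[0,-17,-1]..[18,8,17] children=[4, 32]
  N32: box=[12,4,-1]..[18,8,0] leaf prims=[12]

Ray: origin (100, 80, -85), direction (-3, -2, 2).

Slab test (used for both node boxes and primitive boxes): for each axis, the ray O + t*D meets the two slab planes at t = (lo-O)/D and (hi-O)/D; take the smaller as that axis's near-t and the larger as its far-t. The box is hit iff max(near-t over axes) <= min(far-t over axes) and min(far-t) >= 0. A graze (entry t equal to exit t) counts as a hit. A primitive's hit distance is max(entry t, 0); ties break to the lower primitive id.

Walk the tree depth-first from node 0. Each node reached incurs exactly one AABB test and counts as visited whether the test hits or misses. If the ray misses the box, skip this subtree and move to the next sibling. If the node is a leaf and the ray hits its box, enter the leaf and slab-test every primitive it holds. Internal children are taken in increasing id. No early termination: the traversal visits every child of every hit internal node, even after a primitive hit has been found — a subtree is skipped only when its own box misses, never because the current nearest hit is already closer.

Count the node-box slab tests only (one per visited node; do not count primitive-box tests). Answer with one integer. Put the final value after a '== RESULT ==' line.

Traverse from the root:
N0 x:[80/3,116/3] y:[31,49] z:[33,51] -> hit [33,116/3], descend [5, 22]
  N5 x:[80/3,103/3] y:[65/2,49] z:[33,51] -> hit [33,103/3], descend [6, 17]
    N6 x:[80/3,100/3] y:[65/2,49] z:[33,83/2] -> hit [33,100/3], descend [13, 18]
      N13 x:[80/3,100/3] y:[65/2,77/2] z:[33,77/2] -> hit [33,100/3], descend [14, 25]
        N14 x:[80/3,28] y:[73/2,77/2] z:[36,77/2] -> miss, prune
        N25 x:[98/3,100/3] y:[65/2,71/2] z:[33,69/2] -> hit [33,100/3] leaf, test {P11@t=33}
      N18 x:[80/3,31] y:[95/2,49] z:[33,83/2] -> miss, prune
    N17 x:[82/3,103/3] y:[65/2,97/2] z:[42,51] -> miss, prune
  N22 x:[101/3,116/3] y:[31,49] z:[33,48] -> hit [101/3,116/3], descend [7, 15]
    N7 x:[101/3,116/3] y:[34,49] z:[33,48] -> hit [34,116/3], descend [3, 20]
      N3 x:[112/3,116/3] y:[34,40] z:[79/2,48] -> miss, prune
      N20 x:[101/3,37] y:[43,49] z:[33,95/2] -> miss, prune
    N15 x:[101/3,38] y:[31,71/2] z:[73/2,43] -> miss, prune

13 AABB tests over nodes [0, 5, 6, 13, 14, 25, 18, 17, 22, 7, 3, 20, 15]; 1 leaf entered; closest P11.

== RESULT ==
13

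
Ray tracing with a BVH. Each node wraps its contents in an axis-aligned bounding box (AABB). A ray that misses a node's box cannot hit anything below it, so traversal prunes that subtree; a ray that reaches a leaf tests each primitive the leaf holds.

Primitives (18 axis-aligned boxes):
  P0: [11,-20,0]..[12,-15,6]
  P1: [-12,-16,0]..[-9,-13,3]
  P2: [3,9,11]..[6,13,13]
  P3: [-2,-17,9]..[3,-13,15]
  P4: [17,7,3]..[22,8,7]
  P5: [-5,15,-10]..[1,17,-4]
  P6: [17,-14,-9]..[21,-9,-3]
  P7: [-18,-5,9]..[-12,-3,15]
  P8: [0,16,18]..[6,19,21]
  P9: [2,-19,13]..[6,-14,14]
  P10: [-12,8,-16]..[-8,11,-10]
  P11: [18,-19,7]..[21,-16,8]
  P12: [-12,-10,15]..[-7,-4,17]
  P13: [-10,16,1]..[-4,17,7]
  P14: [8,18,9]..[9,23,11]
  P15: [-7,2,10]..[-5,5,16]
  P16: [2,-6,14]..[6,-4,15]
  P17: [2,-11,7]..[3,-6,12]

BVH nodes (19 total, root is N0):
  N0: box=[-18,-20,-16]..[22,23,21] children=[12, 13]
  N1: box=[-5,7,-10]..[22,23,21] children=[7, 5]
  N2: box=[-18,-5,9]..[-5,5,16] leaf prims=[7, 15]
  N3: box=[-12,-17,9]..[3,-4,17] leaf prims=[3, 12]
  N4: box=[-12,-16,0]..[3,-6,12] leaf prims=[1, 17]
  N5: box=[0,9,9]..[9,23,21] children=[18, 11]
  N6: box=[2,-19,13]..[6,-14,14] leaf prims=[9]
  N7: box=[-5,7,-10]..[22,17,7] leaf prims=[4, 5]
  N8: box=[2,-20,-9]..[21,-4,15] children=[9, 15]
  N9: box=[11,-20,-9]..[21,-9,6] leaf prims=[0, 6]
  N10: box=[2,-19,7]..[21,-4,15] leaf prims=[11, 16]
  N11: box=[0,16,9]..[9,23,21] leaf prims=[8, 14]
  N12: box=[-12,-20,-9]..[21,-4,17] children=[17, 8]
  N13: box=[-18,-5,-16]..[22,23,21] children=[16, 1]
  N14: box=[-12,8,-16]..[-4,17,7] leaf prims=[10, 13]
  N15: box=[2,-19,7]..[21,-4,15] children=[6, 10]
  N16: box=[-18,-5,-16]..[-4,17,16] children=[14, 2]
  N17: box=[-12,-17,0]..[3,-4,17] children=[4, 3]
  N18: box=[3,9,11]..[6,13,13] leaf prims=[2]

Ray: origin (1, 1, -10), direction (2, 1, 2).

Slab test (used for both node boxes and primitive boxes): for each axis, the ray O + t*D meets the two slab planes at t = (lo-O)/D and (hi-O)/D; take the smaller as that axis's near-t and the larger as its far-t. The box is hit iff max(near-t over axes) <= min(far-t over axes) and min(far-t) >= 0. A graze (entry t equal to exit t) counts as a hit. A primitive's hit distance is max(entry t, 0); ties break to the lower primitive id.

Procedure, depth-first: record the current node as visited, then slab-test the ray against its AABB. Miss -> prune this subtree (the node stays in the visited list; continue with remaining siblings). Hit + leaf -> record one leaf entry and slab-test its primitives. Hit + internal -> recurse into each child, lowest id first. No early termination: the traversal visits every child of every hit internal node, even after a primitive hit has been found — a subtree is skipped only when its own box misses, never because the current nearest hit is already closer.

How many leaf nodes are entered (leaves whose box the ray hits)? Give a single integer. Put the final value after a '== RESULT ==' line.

Traverse from the root:
N0 x:[-19/2,21/2] y:[-21,22] z:[-3,31/2] -> hit [-3,21/2], descend [12, 13]
  N12 x:[-13/2,10] y:[-21,-5] z:[1/2,27/2] -> miss, prune
  N13 x:[-19/2,21/2] y:[-6,22] z:[-3,31/2] -> hit [-3,21/2], descend [1, 16]
    N1 x:[-3,21/2] y:[6,22] z:[0,31/2] -> hit [6,21/2], descend [5, 7]
      N5 x:[-1/2,4] y:[8,22] z:[19/2,31/2] -> miss, prune
      N7 x:[-3,21/2] y:[6,16] z:[0,17/2] -> hit [6,17/2] leaf, test {P4(miss), P5(miss)}
    N16 x:[-19/2,-5/2] y:[-6,16] z:[-3,13] -> miss, prune

7 AABB tests over nodes [0, 12, 13, 1, 5, 7, 16]; 1 leaf entered; closest miss.

== RESULT ==
1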